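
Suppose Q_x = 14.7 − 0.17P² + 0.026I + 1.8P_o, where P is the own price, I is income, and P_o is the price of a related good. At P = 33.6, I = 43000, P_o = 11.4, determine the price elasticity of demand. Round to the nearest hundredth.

At the given point, Q_x = 14.7 − 0.17(33.6)² + 0.026(43000) + 1.8(11.4) = 14.7 − 191.9232 + 1118 + 20.52 = 961.2968.
∂Q_x/∂P = −2·0.17·P = -11.424, so E_p = -11.424·(33.6/961.2968) ≈ -0.40.
|E_p| < 1: demand is inelastic.

-0.40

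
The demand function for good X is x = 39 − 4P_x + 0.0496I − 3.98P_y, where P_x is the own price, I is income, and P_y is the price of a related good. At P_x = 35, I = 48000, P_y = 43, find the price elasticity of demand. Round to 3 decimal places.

Evaluating quantity at (P_x, I, P_y) gives x = 39 − 4(35) + 0.0496(48000) − 3.98(43) = 39 − 140 + 2380.8 − 171.14 = 2108.66.
∂x/∂P_x = −4, so E_p = (−4)·(35/2108.66) ≈ -0.066.
|E_p| < 1: demand is inelastic.

-0.066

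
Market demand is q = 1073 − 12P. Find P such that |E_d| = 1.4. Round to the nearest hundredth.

52.16

Set −bP/(a − bP) = −1.4 ⇒ bP = 1.4(a − bP) ⇒ bP(1+1.4) = 1.4·a.
P = 1.4·1073/(12·2.4) ≈ 52.16.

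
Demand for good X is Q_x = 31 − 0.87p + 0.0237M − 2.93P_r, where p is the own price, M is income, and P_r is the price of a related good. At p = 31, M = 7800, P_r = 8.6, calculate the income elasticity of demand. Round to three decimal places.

At the given point, Q_x = 31 − 0.87(31) + 0.0237(7800) − 2.93(8.6) = 31 − 26.97 + 184.86 − 25.198 = 163.692.
∂Q_x/∂M = +0.0237, so E_I = 0.0237·(7800/163.692) ≈ 1.129.
E_I > 1: normal good (luxury).

1.129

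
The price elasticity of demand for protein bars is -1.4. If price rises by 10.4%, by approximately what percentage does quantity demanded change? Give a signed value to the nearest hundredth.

-14.56

%ΔQ ≈ E × %ΔP = (-1.4) × (10.4%) = -14.56%.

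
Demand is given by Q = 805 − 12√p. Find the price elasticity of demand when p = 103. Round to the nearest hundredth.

-0.09

At p = 103, Q = 683.2133.
dQ/dp = −12/(2√p) = −12/(2·10.1489).
Point elasticity E = (dQ/dp)·(p/Q) = -0.5912 × 103/683.2133 ≈ -0.09.
|E| < 1, so demand is inelastic at this price.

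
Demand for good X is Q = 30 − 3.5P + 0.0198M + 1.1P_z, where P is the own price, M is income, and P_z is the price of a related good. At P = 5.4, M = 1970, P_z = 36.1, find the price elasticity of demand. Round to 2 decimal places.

-0.21

Evaluating quantity at (P, M, P_z) gives Q = 30 − 3.5(5.4) + 0.0198(1970) + 1.1(36.1) = 30 − 18.9 + 39.006 + 39.71 = 89.816.
∂Q/∂P = −3.5, so E_p = (−3.5)·(5.4/89.816) ≈ -0.21.
|E_p| < 1: demand is inelastic.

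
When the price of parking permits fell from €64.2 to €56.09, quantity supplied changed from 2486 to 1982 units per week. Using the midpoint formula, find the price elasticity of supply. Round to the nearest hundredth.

%Δq = (1982 − 2486)/[(2486 + 1982)/2] = -504/2234 ≈ -0.2256.
%ΔP = (56.09 − 64.2)/[(64.2 + 56.09)/2] = -8.11/60.145 ≈ -0.1348.
Arc elasticity E = %Δq/%ΔP ≈ -0.2256/-0.1348 ≈ 1.67.
|E| > 1: supply is elastic over this range.

1.67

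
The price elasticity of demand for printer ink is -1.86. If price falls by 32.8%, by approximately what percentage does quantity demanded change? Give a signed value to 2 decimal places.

%ΔQ ≈ E × %ΔP = (-1.86) × (-32.8%) ≈ 61.01%.

61.01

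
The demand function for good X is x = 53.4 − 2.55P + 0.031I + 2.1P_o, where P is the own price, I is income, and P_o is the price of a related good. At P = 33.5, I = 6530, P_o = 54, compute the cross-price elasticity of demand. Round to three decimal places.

0.400

At the given point, x = 53.4 − 2.55(33.5) + 0.031(6530) + 2.1(54) = 53.4 − 85.425 + 202.43 + 113.4 = 283.805.
∂x/∂P_o = +2.1, so E_xy = 2.1·(54/283.805) ≈ 0.400.
E_xy > 0: the goods are substitutes.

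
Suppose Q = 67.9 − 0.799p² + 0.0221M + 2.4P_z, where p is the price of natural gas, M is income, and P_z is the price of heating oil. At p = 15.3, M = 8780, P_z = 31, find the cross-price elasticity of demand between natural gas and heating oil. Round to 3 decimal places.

At the given point, Q = 67.9 − 0.799(15.3)² + 0.0221(8780) + 2.4(31) = 67.9 − 187.0379 + 194.038 + 74.4 = 149.3001.
∂Q/∂P_z = +2.4, so E_xy = 2.4·(31/149.3001) ≈ 0.498.
E_xy > 0: the goods are substitutes.

0.498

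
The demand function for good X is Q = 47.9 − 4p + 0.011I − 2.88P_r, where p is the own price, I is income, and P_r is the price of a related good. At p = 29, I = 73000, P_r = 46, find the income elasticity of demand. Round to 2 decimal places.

Q = 47.9 − 4(29) + 0.011(73000) − 2.88(46) = 47.9 − 116 + 803 − 132.48 = 602.42.
∂Q/∂I = +0.011, so E_I = 0.011·(73000/602.42) ≈ 1.33.
E_I > 1: normal good (luxury).

1.33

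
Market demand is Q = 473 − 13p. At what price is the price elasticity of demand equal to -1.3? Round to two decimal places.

Set −bp/(a − bp) = −1.3 ⇒ bp = 1.3(a − bp) ⇒ bp(1+1.3) = 1.3·a.
p = 1.3·473/(13·2.3) ≈ 20.57.

20.57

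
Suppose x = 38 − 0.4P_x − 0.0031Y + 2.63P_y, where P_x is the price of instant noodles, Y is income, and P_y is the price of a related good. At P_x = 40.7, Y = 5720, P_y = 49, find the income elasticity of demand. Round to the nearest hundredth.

-0.13

First evaluate x: 38 − 0.4(40.7) − 0.0031(5720) + 2.63(49) = 38 − 16.28 − 17.732 + 128.87 = 132.858.
∂x/∂Y = −0.0031, so E_I = -0.0031·(5720/132.858) ≈ -0.13.
E_I < 0: inferior good.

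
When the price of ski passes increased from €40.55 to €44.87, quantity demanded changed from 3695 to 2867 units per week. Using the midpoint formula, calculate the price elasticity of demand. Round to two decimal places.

%Δq = (2867 − 3695)/[(3695 + 2867)/2] = -828/3281 ≈ -0.2524.
%Δp = (44.87 − 40.55)/[(40.55 + 44.87)/2] = 4.32/42.71 ≈ 0.1011.
Arc elasticity E = %Δq/%Δp ≈ -0.2524/0.1011 ≈ -2.49.
|E| > 1: demand is elastic over this range.

-2.49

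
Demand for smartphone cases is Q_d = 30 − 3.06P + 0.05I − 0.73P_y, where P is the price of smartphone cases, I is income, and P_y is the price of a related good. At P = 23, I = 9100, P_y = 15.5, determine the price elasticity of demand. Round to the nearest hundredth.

-0.17

Q_d = 30 − 3.06(23) + 0.05(9100) − 0.73(15.5) = 30 − 70.38 + 455 − 11.315 = 403.305.
∂Q_d/∂P = −3.06, so E_p = (−3.06)·(23/403.305) ≈ -0.17.
|E_p| < 1: demand is inelastic.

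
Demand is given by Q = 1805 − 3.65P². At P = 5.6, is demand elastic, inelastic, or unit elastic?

inelastic

At P = 5.6, Q = 1690.536.
dQ/dP = −2·3.65·P = −40.88.
Point elasticity E = (dQ/dP)·(P/Q) = -40.88 × 5.6/1690.536 ≈ -0.135.
|E| ≈ 0.135 < 1, so demand is inelastic.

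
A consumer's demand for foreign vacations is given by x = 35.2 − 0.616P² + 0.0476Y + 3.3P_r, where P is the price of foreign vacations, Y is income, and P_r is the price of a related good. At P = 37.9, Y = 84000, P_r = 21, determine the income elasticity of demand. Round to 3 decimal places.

At the given point, x = 35.2 − 0.616(37.9)² + 0.0476(84000) + 3.3(21) = 35.2 − 884.8286 + 3998.4 + 69.3 = 3218.0714.
∂x/∂Y = +0.0476, so E_I = 0.0476·(84000/3218.0714) ≈ 1.242.
E_I > 1: normal good (luxury).

1.242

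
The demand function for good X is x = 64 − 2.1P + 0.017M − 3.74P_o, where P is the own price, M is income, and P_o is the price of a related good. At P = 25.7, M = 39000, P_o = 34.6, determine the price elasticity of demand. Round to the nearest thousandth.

-0.099

First evaluate x: 64 − 2.1(25.7) + 0.017(39000) − 3.74(34.6) = 64 − 53.97 + 663 − 129.404 = 543.626.
∂x/∂P = −2.1, so E_p = (−2.1)·(25.7/543.626) ≈ -0.099.
|E_p| < 1: demand is inelastic.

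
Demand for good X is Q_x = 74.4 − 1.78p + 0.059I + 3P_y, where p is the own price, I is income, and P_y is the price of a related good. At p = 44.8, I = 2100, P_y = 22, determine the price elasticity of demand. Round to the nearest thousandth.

Evaluating quantity at (p, I, P_y) gives Q_x = 74.4 − 1.78(44.8) + 0.059(2100) + 3(22) = 74.4 − 79.744 + 123.9 + 66 = 184.556.
∂Q_x/∂p = −1.78, so E_p = (−1.78)·(44.8/184.556) ≈ -0.432.
|E_p| < 1: demand is inelastic.

-0.432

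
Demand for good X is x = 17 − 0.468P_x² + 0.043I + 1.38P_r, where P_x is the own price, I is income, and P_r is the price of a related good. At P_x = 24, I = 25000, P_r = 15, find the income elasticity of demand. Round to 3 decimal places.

1.275

Evaluating quantity at (P_x, I, P_r) gives x = 17 − 0.468(24)² + 0.043(25000) + 1.38(15) = 17 − 269.568 + 1075 + 20.7 = 843.132.
∂x/∂I = +0.043, so E_I = 0.043·(25000/843.132) ≈ 1.275.
E_I > 1: normal good (luxury).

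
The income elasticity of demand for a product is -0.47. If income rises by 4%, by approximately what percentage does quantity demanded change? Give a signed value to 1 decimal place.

-1.9

%ΔQ ≈ E × %ΔI = (-0.47) × (4%) ≈ -1.9%.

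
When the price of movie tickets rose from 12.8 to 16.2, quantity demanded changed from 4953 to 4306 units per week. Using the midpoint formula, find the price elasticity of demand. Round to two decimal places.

%Δq = (4306 − 4953)/[(4953 + 4306)/2] = -647/4629.5 ≈ -0.1398.
%ΔP = (16.2 − 12.8)/[(12.8 + 16.2)/2] = 3.4/14.5 ≈ 0.2345.
Arc elasticity E = %Δq/%ΔP ≈ -0.1398/0.2345 ≈ -0.60.
|E| < 1: demand is inelastic over this range.

-0.60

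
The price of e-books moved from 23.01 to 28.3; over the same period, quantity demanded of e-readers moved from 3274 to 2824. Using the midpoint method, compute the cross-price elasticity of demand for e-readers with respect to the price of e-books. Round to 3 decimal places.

-0.716

%ΔQ_x = (2824 − 3274)/[(3274+2824)/2] = -450/3049 ≈ -0.1476.
%ΔP_y = (28.3 − 23.01)/[(23.01+28.3)/2] ≈ 0.2062.
E_xy = -0.1476/0.2062 ≈ -0.716.
E_xy < 0, so e-readers and e-books are complements.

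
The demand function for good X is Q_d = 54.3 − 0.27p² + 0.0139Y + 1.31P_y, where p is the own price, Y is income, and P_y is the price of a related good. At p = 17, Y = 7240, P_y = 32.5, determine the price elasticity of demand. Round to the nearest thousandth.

-1.306

At the given point, Q_d = 54.3 − 0.27(17)² + 0.0139(7240) + 1.31(32.5) = 54.3 − 78.03 + 100.636 + 42.575 = 119.481.
∂Q_d/∂p = −2·0.27·p = -9.18, so E_p = -9.18·(17/119.481) ≈ -1.306.
|E_p| > 1: demand is elastic.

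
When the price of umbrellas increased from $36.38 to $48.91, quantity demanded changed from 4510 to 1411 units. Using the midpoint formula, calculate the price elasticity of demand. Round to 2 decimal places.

%Δq = (1411 − 4510)/[(4510 + 1411)/2] = -3099/2960.5 ≈ -1.0468.
%ΔP = (48.91 − 36.38)/[(36.38 + 48.91)/2] = 12.53/42.645 ≈ 0.2938.
Arc elasticity E = %Δq/%ΔP ≈ -1.0468/0.2938 ≈ -3.56.
|E| > 1: demand is elastic over this range.

-3.56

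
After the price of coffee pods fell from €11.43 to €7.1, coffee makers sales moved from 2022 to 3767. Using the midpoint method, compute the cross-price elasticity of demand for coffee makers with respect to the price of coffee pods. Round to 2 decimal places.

%ΔQ_x = (3767 − 2022)/[(2022+3767)/2] = 1745/2894.5 ≈ 0.6029.
%ΔP_y = (7.1 − 11.43)/[(11.43+7.1)/2] ≈ -0.4674.
E_xy = 0.6029/-0.4674 ≈ -1.29.
E_xy < 0, so coffee makers and coffee pods are complements.

-1.29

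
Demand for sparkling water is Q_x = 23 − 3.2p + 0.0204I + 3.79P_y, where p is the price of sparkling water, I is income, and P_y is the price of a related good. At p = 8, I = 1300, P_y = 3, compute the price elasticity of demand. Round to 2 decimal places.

-0.73

Substituting, Q_x = 23 − 3.2(8) + 0.0204(1300) + 3.79(3) = 23 − 25.6 + 26.52 + 11.37 = 35.29.
∂Q_x/∂p = −3.2, so E_p = (−3.2)·(8/35.29) ≈ -0.73.
|E_p| < 1: demand is inelastic.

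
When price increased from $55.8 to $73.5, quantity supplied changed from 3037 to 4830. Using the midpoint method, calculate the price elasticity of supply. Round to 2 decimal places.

1.66

%Δq = (4830 − 3037)/[(3037 + 4830)/2] = 1793/3933.5 ≈ 0.4558.
%ΔP = (73.5 − 55.8)/[(55.8 + 73.5)/2] = 17.7/64.65 ≈ 0.2738.
Arc elasticity E = %Δq/%ΔP ≈ 0.4558/0.2738 ≈ 1.66.
|E| > 1: supply is elastic over this range.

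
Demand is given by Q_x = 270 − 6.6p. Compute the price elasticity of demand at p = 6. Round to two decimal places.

At p = 6, Q_x = 230.4.
dQ_x/dp = −6.6.
Point elasticity E = (dQ_x/dp)·(p/Q_x) = -6.6 × 6/230.4 ≈ -0.17.
|E| < 1, so demand is inelastic at this price.

-0.17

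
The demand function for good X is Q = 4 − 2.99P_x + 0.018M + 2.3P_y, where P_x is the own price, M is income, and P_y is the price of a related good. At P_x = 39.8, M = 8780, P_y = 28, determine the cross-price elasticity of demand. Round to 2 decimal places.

0.60

Substituting, Q = 4 − 2.99(39.8) + 0.018(8780) + 2.3(28) = 4 − 119.002 + 158.04 + 64.4 = 107.438.
∂Q/∂P_y = +2.3, so E_xy = 2.3·(28/107.438) ≈ 0.60.
E_xy > 0: the goods are substitutes.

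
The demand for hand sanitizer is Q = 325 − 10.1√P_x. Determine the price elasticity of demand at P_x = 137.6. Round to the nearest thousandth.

At P_x = 137.6, Q = 206.5239.
dQ/dP_x = −10.1/(2√P_x) = −10.1/(2·11.7303).
Point elasticity E = (dQ/dP_x)·(P_x/Q) = -0.4305 × 137.6/206.5239 ≈ -0.287.
|E| < 1, so demand is inelastic at this price.

-0.287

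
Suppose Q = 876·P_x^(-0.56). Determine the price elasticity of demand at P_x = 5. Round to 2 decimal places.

-0.56

For a Cobb–Douglas (constant-elasticity) form Q = A·P_x^α·…, the elasticity with respect to P_x equals the exponent α at every point.
Here the exponent on P_x is -0.56, so the price elasticity of demand is -0.56.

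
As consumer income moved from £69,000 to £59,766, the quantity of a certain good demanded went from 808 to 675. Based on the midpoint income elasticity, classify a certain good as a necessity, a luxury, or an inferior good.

%ΔQ = (675 − 808)/[(808+675)/2] = -133/741.5 ≈ -0.1794.
%ΔI = (59,766 − 69,000)/[(69,000+59,766)/2] = -9234/64383 ≈ -0.1434.
E_I = %ΔQ/%ΔI ≈ 1.251.
E_I > 1: normal good (luxury).

luxury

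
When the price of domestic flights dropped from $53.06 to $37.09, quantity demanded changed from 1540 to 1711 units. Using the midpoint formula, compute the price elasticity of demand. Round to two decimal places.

-0.30

%ΔQ = (1711 − 1540)/[(1540 + 1711)/2] = 171/1625.5 ≈ 0.1052.
%Δp = (37.09 − 53.06)/[(53.06 + 37.09)/2] = -15.97/45.075 ≈ -0.3543.
Arc elasticity E = %ΔQ/%Δp ≈ 0.1052/-0.3543 ≈ -0.30.
|E| < 1: demand is inelastic over this range.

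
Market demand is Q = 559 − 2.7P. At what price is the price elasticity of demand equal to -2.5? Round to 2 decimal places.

Set −bP/(a − bP) = −2.5 ⇒ bP = 2.5(a − bP) ⇒ bP(1+2.5) = 2.5·a.
P = 2.5·559/(2.7·3.5) ≈ 147.88.

147.88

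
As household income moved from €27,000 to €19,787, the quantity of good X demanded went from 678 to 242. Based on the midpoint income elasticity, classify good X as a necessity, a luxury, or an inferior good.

luxury

%ΔQ = (242 − 678)/[(678+242)/2] = -436/460 ≈ -0.9478.
%ΔY = (19,787 − 27,000)/[(27,000+19,787)/2] = -7213/23393.5 ≈ -0.3083.
E_I = %ΔQ/%ΔY ≈ 3.074.
E_I > 1: normal good (luxury).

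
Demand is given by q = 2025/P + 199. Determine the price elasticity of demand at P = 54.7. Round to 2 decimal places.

-0.16

At P = 54.7, q = 236.0201.
dq/dP = −2025/P² = −0.6768.
Point elasticity E = (dq/dP)·(P/q) = -0.6768 × 54.7/236.0201 ≈ -0.16.
|E| < 1, so demand is inelastic at this price.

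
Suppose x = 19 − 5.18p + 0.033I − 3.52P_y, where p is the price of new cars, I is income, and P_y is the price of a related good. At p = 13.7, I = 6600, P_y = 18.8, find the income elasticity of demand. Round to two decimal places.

At the given point, x = 19 − 5.18(13.7) + 0.033(6600) − 3.52(18.8) = 19 − 70.966 + 217.8 − 66.176 = 99.658.
∂x/∂I = +0.033, so E_I = 0.033·(6600/99.658) ≈ 2.19.
E_I > 1: normal good (luxury).

2.19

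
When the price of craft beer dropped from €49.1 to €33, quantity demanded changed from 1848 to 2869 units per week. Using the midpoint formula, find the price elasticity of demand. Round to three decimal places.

%Δq = (2869 − 1848)/[(1848 + 2869)/2] = 1021/2358.5 ≈ 0.4329.
%ΔP = (33 − 49.1)/[(49.1 + 33)/2] = -16.1/41.05 ≈ -0.3922.
Arc elasticity E = %Δq/%ΔP ≈ 0.4329/-0.3922 ≈ -1.104.
|E| > 1: demand is elastic over this range.

-1.104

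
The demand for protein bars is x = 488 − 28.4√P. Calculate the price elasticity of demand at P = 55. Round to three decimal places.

At P = 55, x = 277.38.
dx/dP = −28.4/(2√P) = −28.4/(2·7.4162).
Point elasticity E = (dx/dP)·(P/x) = -1.9147 × 55/277.38 ≈ -0.380.
|E| < 1, so demand is inelastic at this price.

-0.380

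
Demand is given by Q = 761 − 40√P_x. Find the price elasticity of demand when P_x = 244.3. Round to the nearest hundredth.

-2.30

At P_x = 244.3, Q = 135.796.
dQ/dP_x = −40/(2√P_x) = −40/(2·15.6301).
Point elasticity E = (dQ/dP_x)·(P_x/Q) = -1.2796 × 244.3/135.796 ≈ -2.30.
|E| > 1, so demand is elastic at this price.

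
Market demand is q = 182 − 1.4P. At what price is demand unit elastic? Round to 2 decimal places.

For linear demand q = a − bP, E = −bP/(a − bP). |E| = 1 ⇒ bP = a − bP ⇒ P = a/(2b).
P = 182/(2·1.4) = 65.00.

65.00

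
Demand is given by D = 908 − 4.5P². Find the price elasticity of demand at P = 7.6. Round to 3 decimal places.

At P = 7.6, D = 648.08.
dD/dP = −2·4.5·P = −68.4.
Point elasticity E = (dD/dP)·(P/D) = -68.4 × 7.6/648.08 ≈ -0.802.
|E| < 1, so demand is inelastic at this price.

-0.802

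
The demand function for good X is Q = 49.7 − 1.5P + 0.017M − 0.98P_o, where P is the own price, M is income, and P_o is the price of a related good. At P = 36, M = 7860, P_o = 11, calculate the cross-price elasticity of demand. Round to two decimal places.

-0.09

First evaluate Q: 49.7 − 1.5(36) + 0.017(7860) − 0.98(11) = 49.7 − 54 + 133.62 − 10.78 = 118.54.
∂Q/∂P_o = −0.98, so E_xy = -0.98·(11/118.54) ≈ -0.09.
E_xy < 0: the goods are complements.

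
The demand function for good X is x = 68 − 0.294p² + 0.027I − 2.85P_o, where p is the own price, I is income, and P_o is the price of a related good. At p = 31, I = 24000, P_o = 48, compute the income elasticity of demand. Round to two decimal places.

At the given point, x = 68 − 0.294(31)² + 0.027(24000) − 2.85(48) = 68 − 282.534 + 648 − 136.8 = 296.666.
∂x/∂I = +0.027, so E_I = 0.027·(24000/296.666) ≈ 2.18.
E_I > 1: normal good (luxury).

2.18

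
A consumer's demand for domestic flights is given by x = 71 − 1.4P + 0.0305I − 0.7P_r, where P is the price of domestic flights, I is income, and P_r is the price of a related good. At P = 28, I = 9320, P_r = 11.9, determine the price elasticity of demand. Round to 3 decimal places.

x = 71 − 1.4(28) + 0.0305(9320) − 0.7(11.9) = 71 − 39.2 + 284.26 − 8.33 = 307.73.
∂x/∂P = −1.4, so E_p = (−1.4)·(28/307.73) ≈ -0.127.
|E_p| < 1: demand is inelastic.

-0.127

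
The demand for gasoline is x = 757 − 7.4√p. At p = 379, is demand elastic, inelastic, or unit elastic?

At p = 379, x = 612.9374.
dx/dp = −7.4/(2√p) = −7.4/(2·19.4679).
Point elasticity E = (dx/dp)·(p/x) = -0.1901 × 379/612.9374 ≈ -0.118.
|E| ≈ 0.118 < 1, so demand is inelastic.

inelastic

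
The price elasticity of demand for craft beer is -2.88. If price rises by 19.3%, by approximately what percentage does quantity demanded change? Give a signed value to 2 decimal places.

-55.58

%ΔQ ≈ E × %ΔP = (-2.88) × (19.3%) ≈ -55.58%.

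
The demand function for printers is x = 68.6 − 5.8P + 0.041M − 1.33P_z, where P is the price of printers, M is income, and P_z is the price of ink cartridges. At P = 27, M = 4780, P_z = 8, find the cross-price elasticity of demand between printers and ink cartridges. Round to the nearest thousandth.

First evaluate x: 68.6 − 5.8(27) + 0.041(4780) − 1.33(8) = 68.6 − 156.6 + 195.98 − 10.64 = 97.34.
∂x/∂P_z = −1.33, so E_xy = -1.33·(8/97.34) ≈ -0.109.
E_xy < 0: the goods are complements.

-0.109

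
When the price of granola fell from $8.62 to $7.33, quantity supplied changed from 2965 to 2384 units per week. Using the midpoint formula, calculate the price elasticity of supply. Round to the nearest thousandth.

1.343

%ΔQ = (2384 − 2965)/[(2965 + 2384)/2] = -581/2674.5 ≈ -0.2172.
%ΔP = (7.33 − 8.62)/[(8.62 + 7.33)/2] = -1.29/7.975 ≈ -0.1618.
Arc elasticity E = %ΔQ/%ΔP ≈ -0.2172/-0.1618 ≈ 1.343.
|E| > 1: supply is elastic over this range.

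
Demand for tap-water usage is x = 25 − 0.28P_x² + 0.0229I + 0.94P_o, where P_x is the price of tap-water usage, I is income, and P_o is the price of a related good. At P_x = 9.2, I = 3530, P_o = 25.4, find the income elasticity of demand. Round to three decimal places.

0.763

Substituting, x = 25 − 0.28(9.2)² + 0.0229(3530) + 0.94(25.4) = 25 − 23.6992 + 80.837 + 23.876 = 106.0138.
∂x/∂I = +0.0229, so E_I = 0.0229·(3530/106.0138) ≈ 0.763.
E_I ∈ (0,1): normal good (necessity).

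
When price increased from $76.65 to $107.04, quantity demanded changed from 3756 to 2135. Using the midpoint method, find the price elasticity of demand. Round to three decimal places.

%Δq = (2135 − 3756)/[(3756 + 2135)/2] = -1621/2945.5 ≈ -0.5503.
%Δp = (107.04 − 76.65)/[(76.65 + 107.04)/2] = 30.39/91.845 ≈ 0.3309.
Arc elasticity E = %Δq/%Δp ≈ -0.5503/0.3309 ≈ -1.663.
|E| > 1: demand is elastic over this range.

-1.663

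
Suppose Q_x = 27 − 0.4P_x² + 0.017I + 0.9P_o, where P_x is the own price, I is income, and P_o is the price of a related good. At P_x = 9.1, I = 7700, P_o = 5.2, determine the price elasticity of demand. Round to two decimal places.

First evaluate Q_x: 27 − 0.4(9.1)² + 0.017(7700) + 0.9(5.2) = 27 − 33.124 + 130.9 + 4.68 = 129.456.
∂Q_x/∂P_x = −2·0.4·P_x = -7.28, so E_p = -7.28·(9.1/129.456) ≈ -0.51.
|E_p| < 1: demand is inelastic.

-0.51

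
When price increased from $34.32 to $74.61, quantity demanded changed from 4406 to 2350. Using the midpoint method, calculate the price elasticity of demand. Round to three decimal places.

-0.823

%Δq = (2350 − 4406)/[(4406 + 2350)/2] = -2056/3378 ≈ -0.6086.
%Δp = (74.61 − 34.32)/[(34.32 + 74.61)/2] = 40.29/54.465 ≈ 0.7397.
Arc elasticity E = %Δq/%Δp ≈ -0.6086/0.7397 ≈ -0.823.
|E| < 1: demand is inelastic over this range.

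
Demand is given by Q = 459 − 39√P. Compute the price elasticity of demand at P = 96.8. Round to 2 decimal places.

At P = 96.8, Q = 75.2907.
dQ/dP = −39/(2√P) = −39/(2·9.8387).
Point elasticity E = (dQ/dP)·(P/Q) = -1.982 × 96.8/75.2907 ≈ -2.55.
|E| > 1, so demand is elastic at this price.

-2.55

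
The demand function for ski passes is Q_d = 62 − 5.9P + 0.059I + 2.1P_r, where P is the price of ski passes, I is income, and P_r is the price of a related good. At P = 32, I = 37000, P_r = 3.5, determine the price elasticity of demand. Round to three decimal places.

-0.091

At the given point, Q_d = 62 − 5.9(32) + 0.059(37000) + 2.1(3.5) = 62 − 188.8 + 2183 + 7.35 = 2063.55.
∂Q_d/∂P = −5.9, so E_p = (−5.9)·(32/2063.55) ≈ -0.091.
|E_p| < 1: demand is inelastic.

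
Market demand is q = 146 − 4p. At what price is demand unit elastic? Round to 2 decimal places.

18.25

For linear demand q = a − bp, E = −bp/(a − bp). |E| = 1 ⇒ bp = a − bp ⇒ p = a/(2b).
p = 146/(2·4) = 18.25.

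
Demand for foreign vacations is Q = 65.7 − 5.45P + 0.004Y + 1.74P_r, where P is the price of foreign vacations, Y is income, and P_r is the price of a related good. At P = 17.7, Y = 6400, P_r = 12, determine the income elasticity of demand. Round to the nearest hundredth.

Substituting, Q = 65.7 − 5.45(17.7) + 0.004(6400) + 1.74(12) = 65.7 − 96.465 + 25.6 + 20.88 = 15.715.
∂Q/∂Y = +0.004, so E_I = 0.004·(6400/15.715) ≈ 1.63.
E_I > 1: normal good (luxury).

1.63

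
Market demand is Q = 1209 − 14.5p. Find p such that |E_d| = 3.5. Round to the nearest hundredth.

64.85

Set −bp/(a − bp) = −3.5 ⇒ bp = 3.5(a − bp) ⇒ bp(1+3.5) = 3.5·a.
p = 3.5·1209/(14.5·4.5) ≈ 64.85.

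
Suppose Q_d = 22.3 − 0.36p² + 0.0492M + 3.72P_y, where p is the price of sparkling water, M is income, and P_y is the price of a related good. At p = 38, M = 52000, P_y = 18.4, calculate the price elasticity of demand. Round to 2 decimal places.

Q_d = 22.3 − 0.36(38)² + 0.0492(52000) + 3.72(18.4) = 22.3 − 519.84 + 2558.4 + 68.448 = 2129.308.
∂Q_d/∂p = −2·0.36·p = -27.36, so E_p = -27.36·(38/2129.308) ≈ -0.49.
|E_p| < 1: demand is inelastic.

-0.49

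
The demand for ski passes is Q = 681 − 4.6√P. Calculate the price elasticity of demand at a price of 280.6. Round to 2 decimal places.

At P = 280.6, Q = 603.9449.
dQ/dP = −4.6/(2√P) = −4.6/(2·16.7511).
Point elasticity E = (dQ/dP)·(P/Q) = -0.1373 × 280.6/603.9449 ≈ -0.06.
|E| < 1, so demand is inelastic at this price.

-0.06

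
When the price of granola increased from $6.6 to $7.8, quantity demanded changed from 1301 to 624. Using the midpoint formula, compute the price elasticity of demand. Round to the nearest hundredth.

%ΔQ = (624 − 1301)/[(1301 + 624)/2] = -677/962.5 ≈ -0.7034.
%ΔP = (7.8 − 6.6)/[(6.6 + 7.8)/2] = 1.2/7.2 ≈ 0.1667.
Arc elasticity E = %ΔQ/%ΔP ≈ -0.7034/0.1667 ≈ -4.22.
|E| > 1: demand is elastic over this range.

-4.22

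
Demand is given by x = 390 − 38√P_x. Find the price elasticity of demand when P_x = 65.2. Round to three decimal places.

-1.845

At P_x = 65.2, x = 83.1632.
dx/dP_x = −38/(2√P_x) = −38/(2·8.0747).
Point elasticity E = (dx/dP_x)·(P_x/x) = -2.353 × 65.2/83.1632 ≈ -1.845.
|E| > 1, so demand is elastic at this price.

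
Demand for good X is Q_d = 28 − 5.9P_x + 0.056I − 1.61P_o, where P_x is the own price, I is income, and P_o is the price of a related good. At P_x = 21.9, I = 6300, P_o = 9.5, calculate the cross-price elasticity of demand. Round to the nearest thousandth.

At the given point, Q_d = 28 − 5.9(21.9) + 0.056(6300) − 1.61(9.5) = 28 − 129.21 + 352.8 − 15.295 = 236.295.
∂Q_d/∂P_o = −1.61, so E_xy = -1.61·(9.5/236.295) ≈ -0.065.
E_xy < 0: the goods are complements.

-0.065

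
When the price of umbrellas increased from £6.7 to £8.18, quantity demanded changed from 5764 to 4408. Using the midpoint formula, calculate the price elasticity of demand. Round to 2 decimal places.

%Δq = (4408 − 5764)/[(5764 + 4408)/2] = -1356/5086 ≈ -0.2666.
%ΔP = (8.18 − 6.7)/[(6.7 + 8.18)/2] = 1.48/7.44 ≈ 0.1989.
Arc elasticity E = %Δq/%ΔP ≈ -0.2666/0.1989 ≈ -1.34.
|E| > 1: demand is elastic over this range.

-1.34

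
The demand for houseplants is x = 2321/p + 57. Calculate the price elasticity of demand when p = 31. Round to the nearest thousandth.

-0.568

At p = 31, x = 131.871.
dx/dp = −2321/p² = −2.4152.
Point elasticity E = (dx/dp)·(p/x) = -2.4152 × 31/131.871 ≈ -0.568.
|E| < 1, so demand is inelastic at this price.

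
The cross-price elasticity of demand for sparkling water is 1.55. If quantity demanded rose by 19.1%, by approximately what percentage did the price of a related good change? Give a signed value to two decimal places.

12.32

%ΔQ ≈ E × %ΔP_y ⇒ %ΔP_y = %ΔQ / E = (19.1%)/(1.55) ≈ 12.32%.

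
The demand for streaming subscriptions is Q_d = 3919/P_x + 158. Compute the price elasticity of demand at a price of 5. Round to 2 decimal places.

-0.83

At P_x = 5, Q_d = 941.8.
dQ_d/dP_x = −3919/P_x² = −156.76.
Point elasticity E = (dQ_d/dP_x)·(P_x/Q_d) = -156.76 × 5/941.8 ≈ -0.83.
|E| < 1, so demand is inelastic at this price.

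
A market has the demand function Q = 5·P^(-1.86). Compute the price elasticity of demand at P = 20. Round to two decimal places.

For a Cobb–Douglas (constant-elasticity) form Q = A·P^α·…, the elasticity with respect to P equals the exponent α at every point.
Here the exponent on P is -1.86, so the price elasticity of demand is -1.86.

-1.86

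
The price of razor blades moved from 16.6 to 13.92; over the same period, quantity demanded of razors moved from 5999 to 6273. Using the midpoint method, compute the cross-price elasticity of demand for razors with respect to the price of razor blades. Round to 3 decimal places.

-0.254

%ΔQ_x = (6273 − 5999)/[(5999+6273)/2] = 274/6136 ≈ 0.0447.
%ΔP_y = (13.92 − 16.6)/[(16.6+13.92)/2] ≈ -0.1756.
E_xy = 0.0447/-0.1756 ≈ -0.254.
E_xy < 0, so razors and razor blades are complements.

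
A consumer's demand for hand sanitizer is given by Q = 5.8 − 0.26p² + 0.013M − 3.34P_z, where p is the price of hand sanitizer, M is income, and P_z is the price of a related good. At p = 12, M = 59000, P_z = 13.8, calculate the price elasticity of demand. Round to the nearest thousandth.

First evaluate Q: 5.8 − 0.26(12)² + 0.013(59000) − 3.34(13.8) = 5.8 − 37.44 + 767 − 46.092 = 689.268.
∂Q/∂p = −2·0.26·p = -6.24, so E_p = -6.24·(12/689.268) ≈ -0.109.
|E_p| < 1: demand is inelastic.

-0.109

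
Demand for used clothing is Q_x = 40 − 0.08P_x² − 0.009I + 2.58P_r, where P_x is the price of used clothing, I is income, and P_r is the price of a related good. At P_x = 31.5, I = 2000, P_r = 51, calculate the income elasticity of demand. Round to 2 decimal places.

-0.24

Substituting, Q_x = 40 − 0.08(31.5)² − 0.009(2000) + 2.58(51) = 40 − 79.38 − 18 + 131.58 = 74.2.
∂Q_x/∂I = −0.009, so E_I = -0.009·(2000/74.2) ≈ -0.24.
E_I < 0: inferior good.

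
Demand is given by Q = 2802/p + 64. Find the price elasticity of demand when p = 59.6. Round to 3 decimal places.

-0.423

At p = 59.6, Q = 111.0134.
dQ/dp = −2802/p² = −0.7888.
Point elasticity E = (dQ/dp)·(p/Q) = -0.7888 × 59.6/111.0134 ≈ -0.423.
|E| < 1, so demand is inelastic at this price.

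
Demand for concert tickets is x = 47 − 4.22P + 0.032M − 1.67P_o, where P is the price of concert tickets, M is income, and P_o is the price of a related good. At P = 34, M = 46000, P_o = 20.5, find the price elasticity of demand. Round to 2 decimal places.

-0.11

x = 47 − 4.22(34) + 0.032(46000) − 1.67(20.5) = 47 − 143.48 + 1472 − 34.235 = 1341.285.
∂x/∂P = −4.22, so E_p = (−4.22)·(34/1341.285) ≈ -0.11.
|E_p| < 1: demand is inelastic.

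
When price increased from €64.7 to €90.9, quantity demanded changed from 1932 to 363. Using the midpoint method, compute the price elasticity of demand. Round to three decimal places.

-4.060

%ΔQ = (363 − 1932)/[(1932 + 363)/2] = -1569/1147.5 ≈ -1.3673.
%ΔP = (90.9 − 64.7)/[(64.7 + 90.9)/2] = 26.2/77.8 ≈ 0.3368.
Arc elasticity E = %ΔQ/%ΔP ≈ -1.3673/0.3368 ≈ -4.060.
|E| > 1: demand is elastic over this range.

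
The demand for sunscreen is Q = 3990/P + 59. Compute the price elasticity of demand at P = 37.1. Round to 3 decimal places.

At P = 37.1, Q = 166.5472.
dQ/dP = −3990/P² = −2.8988.
Point elasticity E = (dQ/dP)·(P/Q) = -2.8988 × 37.1/166.5472 ≈ -0.646.
|E| < 1, so demand is inelastic at this price.

-0.646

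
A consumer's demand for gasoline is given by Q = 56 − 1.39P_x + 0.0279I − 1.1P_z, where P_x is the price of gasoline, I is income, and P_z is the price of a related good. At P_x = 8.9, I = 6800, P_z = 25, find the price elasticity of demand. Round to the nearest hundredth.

Evaluating quantity at (P_x, I, P_z) gives Q = 56 − 1.39(8.9) + 0.0279(6800) − 1.1(25) = 56 − 12.371 + 189.72 − 27.5 = 205.849.
∂Q/∂P_x = −1.39, so E_p = (−1.39)·(8.9/205.849) ≈ -0.06.
|E_p| < 1: demand is inelastic.

-0.06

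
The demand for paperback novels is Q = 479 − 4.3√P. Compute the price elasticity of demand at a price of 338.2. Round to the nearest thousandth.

At P = 338.2, Q = 399.9221.
dQ/dP = −4.3/(2√P) = −4.3/(2·18.3902).
Point elasticity E = (dQ/dP)·(P/Q) = -0.1169 × 338.2/399.9221 ≈ -0.099.
|E| < 1, so demand is inelastic at this price.

-0.099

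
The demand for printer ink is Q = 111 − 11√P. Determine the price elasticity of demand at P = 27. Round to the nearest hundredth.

At P = 27, Q = 53.8423.
dQ/dP = −11/(2√P) = −11/(2·5.1962).
Point elasticity E = (dQ/dP)·(P/Q) = -1.0585 × 27/53.8423 ≈ -0.53.
|E| < 1, so demand is inelastic at this price.

-0.53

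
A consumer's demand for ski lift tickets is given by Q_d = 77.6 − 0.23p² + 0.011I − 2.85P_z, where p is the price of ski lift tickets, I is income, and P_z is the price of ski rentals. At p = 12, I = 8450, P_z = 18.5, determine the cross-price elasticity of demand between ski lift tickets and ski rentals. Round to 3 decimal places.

Q_d = 77.6 − 0.23(12)² + 0.011(8450) − 2.85(18.5) = 77.6 − 33.12 + 92.95 − 52.725 = 84.705.
∂Q_d/∂P_z = −2.85, so E_xy = -2.85·(18.5/84.705) ≈ -0.622.
E_xy < 0: the goods are complements.

-0.622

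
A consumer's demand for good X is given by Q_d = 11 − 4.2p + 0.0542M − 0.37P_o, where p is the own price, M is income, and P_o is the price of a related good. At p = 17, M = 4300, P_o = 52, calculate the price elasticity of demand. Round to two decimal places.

Evaluating quantity at (p, M, P_o) gives Q_d = 11 − 4.2(17) + 0.0542(4300) − 0.37(52) = 11 − 71.4 + 233.06 − 19.24 = 153.42.
∂Q_d/∂p = −4.2, so E_p = (−4.2)·(17/153.42) ≈ -0.47.
|E_p| < 1: demand is inelastic.

-0.47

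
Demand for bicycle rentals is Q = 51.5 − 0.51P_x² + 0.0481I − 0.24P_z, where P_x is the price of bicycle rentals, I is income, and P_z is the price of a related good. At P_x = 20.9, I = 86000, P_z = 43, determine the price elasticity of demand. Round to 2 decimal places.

-0.11

At the given point, Q = 51.5 − 0.51(20.9)² + 0.0481(86000) − 0.24(43) = 51.5 − 222.7731 + 4136.6 − 10.32 = 3955.0069.
∂Q/∂P_x = −2·0.51·P_x = -21.318, so E_p = -21.318·(20.9/3955.0069) ≈ -0.11.
|E_p| < 1: demand is inelastic.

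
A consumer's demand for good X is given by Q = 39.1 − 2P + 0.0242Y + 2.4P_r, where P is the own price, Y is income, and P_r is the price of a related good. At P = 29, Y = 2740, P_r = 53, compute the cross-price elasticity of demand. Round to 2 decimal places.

At the given point, Q = 39.1 − 2(29) + 0.0242(2740) + 2.4(53) = 39.1 − 58 + 66.308 + 127.2 = 174.608.
∂Q/∂P_r = +2.4, so E_xy = 2.4·(53/174.608) ≈ 0.73.
E_xy > 0: the goods are substitutes.

0.73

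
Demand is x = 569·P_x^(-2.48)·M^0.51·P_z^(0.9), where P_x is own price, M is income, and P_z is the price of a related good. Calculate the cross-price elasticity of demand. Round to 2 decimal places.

For a Cobb–Douglas (constant-elasticity) form x = A·P_z^α·…, the elasticity with respect to P_z equals the exponent α at every point.
Here the exponent on P_z is 0.9, so the cross-price elasticity of demand is 0.90.

0.90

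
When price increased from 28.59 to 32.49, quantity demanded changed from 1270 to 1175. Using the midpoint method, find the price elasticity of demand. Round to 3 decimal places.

%Δq = (1175 − 1270)/[(1270 + 1175)/2] = -95/1222.5 ≈ -0.0777.
%Δp = (32.49 − 28.59)/[(28.59 + 32.49)/2] = 3.9/30.54 ≈ 0.1277.
Arc elasticity E = %Δq/%Δp ≈ -0.0777/0.1277 ≈ -0.609.
|E| < 1: demand is inelastic over this range.

-0.609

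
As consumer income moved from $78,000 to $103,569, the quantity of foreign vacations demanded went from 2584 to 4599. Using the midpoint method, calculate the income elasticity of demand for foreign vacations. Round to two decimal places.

1.99

%ΔQ = (4599 − 2584)/[(2584+4599)/2] = 2015/3591.5 ≈ 0.5610.
%ΔI = (103,569 − 78,000)/[(78,000+103,569)/2] = 25569/90784.5 ≈ 0.2816.
E_I = %ΔQ/%ΔI ≈ 1.99.
E_I > 1: normal good (luxury).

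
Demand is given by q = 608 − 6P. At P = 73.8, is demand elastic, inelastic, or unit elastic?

At P = 73.8, q = 165.2.
dq/dP = −6.
Point elasticity E = (dq/dP)·(P/q) = -6 × 73.8/165.2 ≈ -2.680.
|E| ≈ 2.680 > 1, so demand is elastic.

elastic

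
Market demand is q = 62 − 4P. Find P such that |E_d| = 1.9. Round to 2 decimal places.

10.16

Set −bP/(a − bP) = −1.9 ⇒ bP = 1.9(a − bP) ⇒ bP(1+1.9) = 1.9·a.
P = 1.9·62/(4·2.9) ≈ 10.16.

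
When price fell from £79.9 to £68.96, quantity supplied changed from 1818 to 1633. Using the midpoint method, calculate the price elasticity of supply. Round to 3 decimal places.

%Δq = (1633 − 1818)/[(1818 + 1633)/2] = -185/1725.5 ≈ -0.1072.
%ΔP = (68.96 − 79.9)/[(79.9 + 68.96)/2] = -10.94/74.43 ≈ -0.1470.
Arc elasticity E = %Δq/%ΔP ≈ -0.1072/-0.1470 ≈ 0.729.
|E| < 1: supply is inelastic over this range.

0.729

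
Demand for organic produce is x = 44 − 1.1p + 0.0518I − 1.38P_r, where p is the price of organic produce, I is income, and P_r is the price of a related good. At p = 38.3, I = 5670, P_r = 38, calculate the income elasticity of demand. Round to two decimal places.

1.21

x = 44 − 1.1(38.3) + 0.0518(5670) − 1.38(38) = 44 − 42.13 + 293.706 − 52.44 = 243.136.
∂x/∂I = +0.0518, so E_I = 0.0518·(5670/243.136) ≈ 1.21.
E_I > 1: normal good (luxury).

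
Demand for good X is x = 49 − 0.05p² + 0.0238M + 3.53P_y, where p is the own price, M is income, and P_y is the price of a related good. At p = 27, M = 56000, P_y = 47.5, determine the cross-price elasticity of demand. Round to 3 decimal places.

x = 49 − 0.05(27)² + 0.0238(56000) + 3.53(47.5) = 49 − 36.45 + 1332.8 + 167.675 = 1513.025.
∂x/∂P_y = +3.53, so E_xy = 3.53·(47.5/1513.025) ≈ 0.111.
E_xy > 0: the goods are substitutes.

0.111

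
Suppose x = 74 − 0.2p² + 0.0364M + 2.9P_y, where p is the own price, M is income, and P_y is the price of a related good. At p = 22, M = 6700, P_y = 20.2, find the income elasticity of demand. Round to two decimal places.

0.87

First evaluate x: 74 − 0.2(22)² + 0.0364(6700) + 2.9(20.2) = 74 − 96.8 + 243.88 + 58.58 = 279.66.
∂x/∂M = +0.0364, so E_I = 0.0364·(6700/279.66) ≈ 0.87.
E_I ∈ (0,1): normal good (necessity).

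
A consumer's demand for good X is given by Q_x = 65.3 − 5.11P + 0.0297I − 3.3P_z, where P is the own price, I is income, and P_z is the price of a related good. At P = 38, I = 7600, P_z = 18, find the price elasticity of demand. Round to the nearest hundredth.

Evaluating quantity at (P, I, P_z) gives Q_x = 65.3 − 5.11(38) + 0.0297(7600) − 3.3(18) = 65.3 − 194.18 + 225.72 − 59.4 = 37.44.
∂Q_x/∂P = −5.11, so E_p = (−5.11)·(38/37.44) ≈ -5.19.
|E_p| > 1: demand is elastic.

-5.19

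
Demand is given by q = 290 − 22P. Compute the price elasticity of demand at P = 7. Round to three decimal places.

-1.132

At P = 7, q = 136.
dq/dP = −22.
Point elasticity E = (dq/dP)·(P/q) = -22 × 7/136 ≈ -1.132.
|E| > 1, so demand is elastic at this price.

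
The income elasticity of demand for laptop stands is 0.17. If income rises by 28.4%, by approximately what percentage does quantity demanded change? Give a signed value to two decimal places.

%ΔQ ≈ E × %ΔI = (0.17) × (28.4%) ≈ 4.83%.

4.83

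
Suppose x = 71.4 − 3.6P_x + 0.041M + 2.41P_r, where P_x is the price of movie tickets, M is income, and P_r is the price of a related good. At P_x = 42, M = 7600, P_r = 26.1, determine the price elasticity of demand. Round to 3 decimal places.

-0.513

First evaluate x: 71.4 − 3.6(42) + 0.041(7600) + 2.41(26.1) = 71.4 − 151.2 + 311.6 + 62.901 = 294.701.
∂x/∂P_x = −3.6, so E_p = (−3.6)·(42/294.701) ≈ -0.513.
|E_p| < 1: demand is inelastic.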